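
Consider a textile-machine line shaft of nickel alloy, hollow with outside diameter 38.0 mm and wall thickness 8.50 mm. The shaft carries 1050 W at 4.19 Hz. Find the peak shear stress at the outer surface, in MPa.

4.08 MPa

ω = 2π·4.19 = 26.33 rad/s, so T = P/ω = 1050 / 26.33 = 39.88 N·m.
J = π(d_o⁴ − d_i⁴)/32 = π(0.0380⁴ − 0.0210⁴)/32 = 1.856×10^-7 m⁴.
τ_max = T·r/J = 39.88 × 0.0190 / 1.856×10^-7 = 4.083×10^6 Pa.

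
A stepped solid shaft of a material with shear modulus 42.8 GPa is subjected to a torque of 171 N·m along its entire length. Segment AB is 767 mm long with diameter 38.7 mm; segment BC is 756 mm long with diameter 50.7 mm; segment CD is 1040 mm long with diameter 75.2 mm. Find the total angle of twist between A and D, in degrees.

J_AB = π(0.0387)⁴/32 = 2.20×10^-7 m⁴; J_BC = π(0.0507)⁴/32 = 6.49×10^-7 m⁴; J_CD = π(0.0752)⁴/32 = 3.14×10^-6 m⁴.
θ = (T/G)·Σ L_i/J_i = (171.0/42.8×10⁹)·(0.767/2.20×10^-7 + 0.756/6.49×10^-7 + 1.04/3.14×10^-6) = 0.01990 rad.

1.14°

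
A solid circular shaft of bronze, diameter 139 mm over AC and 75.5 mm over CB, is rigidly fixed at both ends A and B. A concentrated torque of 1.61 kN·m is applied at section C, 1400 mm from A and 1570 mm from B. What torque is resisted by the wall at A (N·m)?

Compatibility: T_A·a/J_AC = T_B·b/J_CB with T_A + T_B = T₀.
J_AC = 3.66×10^-5 m⁴, J_CB = 3.19×10^-6 m⁴, so T_A = T₀·(J_AC/a)/((J_AC/a)+(J_CB/b)) = 1494 N·m, T_B = 116.0 N·m.

1490 N·m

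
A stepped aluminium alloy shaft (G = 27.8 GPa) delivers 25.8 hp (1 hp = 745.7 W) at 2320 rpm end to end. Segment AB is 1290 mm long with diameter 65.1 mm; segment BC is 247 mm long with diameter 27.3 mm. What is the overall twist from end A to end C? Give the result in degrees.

0.859°

ω = 2π·2320/60 = 242.9 rad/s, so T = P/ω = 25.8×745.7 / 242.9 = 79.19 N·m.
J_AB = π(0.0651)⁴/32 = 1.76×10^-6 m⁴; J_BC = π(0.0273)⁴/32 = 5.45×10^-8 m⁴.
θ = (T/G)·Σ L_i/J_i = (79.19/27.8×10⁹)·(1.29/1.76×10^-6 + 0.247/5.45×10^-8) = 0.01499 rad.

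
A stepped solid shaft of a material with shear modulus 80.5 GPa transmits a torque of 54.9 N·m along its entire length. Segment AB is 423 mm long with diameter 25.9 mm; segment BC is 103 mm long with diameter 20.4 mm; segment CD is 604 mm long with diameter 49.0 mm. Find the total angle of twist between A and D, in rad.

J_AB = π(0.0259)⁴/32 = 4.42×10^-8 m⁴; J_BC = π(0.0204)⁴/32 = 1.70×10^-8 m⁴; J_CD = π(0.0490)⁴/32 = 5.66×10^-7 m⁴.
θ = (T/G)·Σ L_i/J_i = (54.90/80.5×10⁹)·(0.423/4.42×10^-8 + 0.103/1.70×10^-8 + 0.604/5.66×10^-7) = 0.01139 rad.

0.0114 rad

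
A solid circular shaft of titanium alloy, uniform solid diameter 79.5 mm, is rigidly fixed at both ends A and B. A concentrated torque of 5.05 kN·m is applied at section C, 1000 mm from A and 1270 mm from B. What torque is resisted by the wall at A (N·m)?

With uniform GJ and both ends fixed, compatibility θ_AC = θ_CB gives T_A·a = T_B·b, together with T_A + T_B = T₀.
T_A = T₀·b/(a+b) = 5050·1270/2270 = 2825 N·m; T_B = 2225 N·m.

2830 N·m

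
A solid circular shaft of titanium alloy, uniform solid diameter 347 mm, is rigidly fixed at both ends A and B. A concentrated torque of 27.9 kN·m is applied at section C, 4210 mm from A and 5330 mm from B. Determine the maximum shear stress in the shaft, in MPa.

1.90 MPa

With uniform GJ and both ends fixed, compatibility θ_AC = θ_CB gives T_A·a = T_B·b, together with T_A + T_B = T₀.
T_A = T₀·b/(a+b) = 27900·5330/9540 = 15590 N·m; T_B = 12310 N·m.
τ in each portion: τ_AC = 1.90×10^6 Pa, τ_CB = 1.50×10^6 Pa; maximum is in AC.
τ_max = T_AC·r/J = 15590·0.173/1.42×10^-3 = 1.900×10^6 Pa.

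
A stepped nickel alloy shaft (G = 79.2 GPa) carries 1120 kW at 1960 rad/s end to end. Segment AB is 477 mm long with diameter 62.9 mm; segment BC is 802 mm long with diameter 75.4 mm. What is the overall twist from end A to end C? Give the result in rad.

0.00406 rad

ω = 1960 rad/s, so T = P/ω = 1120×10³ / 1960 = 571.4 N·m.
J_AB = π(0.0629)⁴/32 = 1.54×10^-6 m⁴; J_BC = π(0.0754)⁴/32 = 3.17×10^-6 m⁴.
θ = (T/G)·Σ L_i/J_i = (571.4/79.2×10⁹)·(0.477/1.54×10^-6 + 0.802/3.17×10^-6) = 4.063×10^-3 rad.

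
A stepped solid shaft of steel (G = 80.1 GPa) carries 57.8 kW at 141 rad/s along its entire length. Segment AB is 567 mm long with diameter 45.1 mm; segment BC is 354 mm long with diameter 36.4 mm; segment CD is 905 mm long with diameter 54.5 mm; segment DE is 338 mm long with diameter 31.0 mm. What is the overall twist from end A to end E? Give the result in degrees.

2.41°

ω = 141 rad/s, so T = P/ω = 57.8×10³ / 141.0 = 409.9 N·m.
J_AB = π(0.0451)⁴/32 = 4.06×10^-7 m⁴; J_BC = π(0.0364)⁴/32 = 1.72×10^-7 m⁴; J_CD = π(0.0545)⁴/32 = 8.66×10^-7 m⁴; J_DE = π(0.0310)⁴/32 = 9.07×10^-8 m⁴.
θ = (T/G)·Σ L_i/J_i = (409.9/80.1×10⁹)·(0.567/4.06×10^-7 + 0.354/1.72×10^-7 + 0.905/8.66×10^-7 + 0.338/9.07×10^-8) = 0.04208 rad.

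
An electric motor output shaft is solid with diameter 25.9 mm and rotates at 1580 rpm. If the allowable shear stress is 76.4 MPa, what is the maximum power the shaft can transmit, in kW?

J = πd⁴/32 = π(0.0259)⁴/32 = 4.418×10^-8 m⁴.
T_max = τ_allow·J/r = 7.64×10^7 × 4.418×10^-8 / 0.0129 = 260.6 N·m.
ω = 2π·1580/60 = 165.5 rad/s, so P_max = T_max·ω = 4.312×10^4 W.

43.1 kW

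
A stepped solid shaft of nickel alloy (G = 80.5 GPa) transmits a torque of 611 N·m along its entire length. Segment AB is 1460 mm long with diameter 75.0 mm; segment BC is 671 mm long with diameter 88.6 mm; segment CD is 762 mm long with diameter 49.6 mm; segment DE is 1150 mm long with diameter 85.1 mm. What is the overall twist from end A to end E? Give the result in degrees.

0.907°

J_AB = π(0.0750)⁴/32 = 3.11×10^-6 m⁴; J_BC = π(0.0886)⁴/32 = 6.05×10^-6 m⁴; J_CD = π(0.0496)⁴/32 = 5.94×10^-7 m⁴; J_DE = π(0.0851)⁴/32 = 5.15×10^-6 m⁴.
θ = (T/G)·Σ L_i/J_i = (611.0/80.5×10⁹)·(1.46/3.11×10^-6 + 0.671/6.05×10^-6 + 0.762/5.94×10^-7 + 1.15/5.15×10^-6) = 0.01584 rad.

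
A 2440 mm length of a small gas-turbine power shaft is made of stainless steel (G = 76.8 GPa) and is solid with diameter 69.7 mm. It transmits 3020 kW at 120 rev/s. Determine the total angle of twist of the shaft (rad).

0.0549 rad

ω = 2π·120 = 754.0 rad/s, so T = P/ω = 3020×10³ / 754.0 = 4005 N·m.
J = πd⁴/32 = π(0.0697)⁴/32 = 2.317×10^-6 m⁴.
θ = T·L/(G·J) = 4005 × 2.44 / (76.8×10⁹ × 2.317×10^-6) = 0.05492 rad.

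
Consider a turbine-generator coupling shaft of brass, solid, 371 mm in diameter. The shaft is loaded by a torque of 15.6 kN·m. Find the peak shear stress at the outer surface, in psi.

J = πd⁴/32 = π(0.371)⁴/32 = 1.860×10^-3 m⁴.
τ_max = T·r/J = 15600 × 0.185 / 1.860×10^-3 = 1.556×10^6 Pa.

226 psi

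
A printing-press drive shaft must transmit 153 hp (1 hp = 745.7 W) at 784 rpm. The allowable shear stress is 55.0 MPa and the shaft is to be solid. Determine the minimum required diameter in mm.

ω = 2π·784/60 = 82.10 rad/s, so T = P/ω = 153×745.7 / 82.10 = 1390 N·m.
For a solid shaft τ_max = 16T/(πd³), so d = (16T/(π τ_allow))^(1/3) = (16·1390/(π·5.50×10^7))^(1/3) = 0.05049 m.

50.5 mm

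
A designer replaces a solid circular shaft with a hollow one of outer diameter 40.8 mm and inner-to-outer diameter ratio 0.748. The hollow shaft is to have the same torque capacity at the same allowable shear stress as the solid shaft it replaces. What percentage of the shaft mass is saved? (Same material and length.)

43.4 %

Equal τ_max and T ⇒ the solid shaft needs d_s³ = d_o³(1−k⁴), so d_s = 40.8·(1−0.748⁴)^(1/3) = 36.00 mm.
Area ratio A_h/A_s = d_o²(1−k²)/d_s² = (1−k²)/(1−k⁴)^(2/3) = 0.5658.
Mass saving = 1 − 0.5658 = 43.4 %.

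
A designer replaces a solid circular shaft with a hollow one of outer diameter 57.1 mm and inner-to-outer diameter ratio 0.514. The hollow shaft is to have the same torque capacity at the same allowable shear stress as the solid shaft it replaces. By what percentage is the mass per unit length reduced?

22.8 %

Equal τ_max and T ⇒ the solid shaft needs d_s³ = d_o³(1−k⁴), so d_s = 57.1·(1−0.514⁴)^(1/3) = 55.74 mm.
Area ratio A_h/A_s = d_o²(1−k²)/d_s² = (1−k²)/(1−k⁴)^(2/3) = 0.7722.
Mass saving = 1 − 0.7722 = 22.8 %.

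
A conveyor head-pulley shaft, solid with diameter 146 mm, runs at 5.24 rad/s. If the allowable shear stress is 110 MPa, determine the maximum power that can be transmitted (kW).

352 kW

J = πd⁴/32 = π(0.146)⁴/32 = 4.461×10^-5 m⁴.
T_max = τ_allow·J/r = 1.10×10^8 × 4.461×10^-5 / 0.0730 = 67220 N·m.
ω = 5.24 rad/s, so P_max = T_max·ω = 3.522×10^5 W.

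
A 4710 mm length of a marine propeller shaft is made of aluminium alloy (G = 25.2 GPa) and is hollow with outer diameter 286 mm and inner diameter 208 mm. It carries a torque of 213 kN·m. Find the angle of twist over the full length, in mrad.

J = π(d_o⁴ − d_i⁴)/32 = π(0.286⁴ − 0.208⁴)/32 = 4.731×10^-4 m⁴.
θ = T·L/(G·J) = 213000 × 4.71 / (25.2×10⁹ × 4.731×10^-4) = 0.08415 rad.

84.2 mrad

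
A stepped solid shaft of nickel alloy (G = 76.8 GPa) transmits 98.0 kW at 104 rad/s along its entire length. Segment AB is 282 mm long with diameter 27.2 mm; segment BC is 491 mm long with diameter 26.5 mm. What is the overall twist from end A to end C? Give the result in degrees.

10.8°

ω = 104 rad/s, so T = P/ω = 98.0×10³ / 104.0 = 942.3 N·m.
J_AB = π(0.0272)⁴/32 = 5.37×10^-8 m⁴; J_BC = π(0.0265)⁴/32 = 4.84×10^-8 m⁴.
θ = (T/G)·Σ L_i/J_i = (942.3/76.8×10⁹)·(0.282/5.37×10^-8 + 0.491/4.84×10^-8) = 0.1888 rad.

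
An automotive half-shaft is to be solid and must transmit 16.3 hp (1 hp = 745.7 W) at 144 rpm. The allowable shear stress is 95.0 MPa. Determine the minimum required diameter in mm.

ω = 2π·144/60 = 15.08 rad/s, so T = P/ω = 16.3×745.7 / 15.08 = 806.0 N·m.
For a solid shaft τ_max = 16T/(πd³), so d = (16T/(π τ_allow))^(1/3) = (16·806.0/(π·9.50×10^7))^(1/3) = 0.03509 m.

35.1 mm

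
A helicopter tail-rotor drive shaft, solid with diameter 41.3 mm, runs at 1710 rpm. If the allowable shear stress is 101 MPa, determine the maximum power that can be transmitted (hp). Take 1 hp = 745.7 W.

J = πd⁴/32 = π(0.0413)⁴/32 = 2.856×10^-7 m⁴.
T_max = τ_allow·J/r = 1.01×10^8 × 2.856×10^-7 / 0.0206 = 1397 N·m.
ω = 2π·1710/60 = 179.1 rad/s, so P_max = T_max·ω = 2.502×10^5 W.

335 hp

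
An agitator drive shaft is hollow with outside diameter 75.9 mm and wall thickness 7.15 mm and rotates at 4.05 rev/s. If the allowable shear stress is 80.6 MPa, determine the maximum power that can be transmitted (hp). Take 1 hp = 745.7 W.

J = π(d_o⁴ − d_i⁴)/32 = π(0.0759⁴ − 0.0616⁴)/32 = 1.845×10^-6 m⁴.
T_max = τ_allow·J/r = 8.06×10^7 × 1.845×10^-6 / 0.0380 = 3918 N·m.
ω = 2π·4.05 = 25.45 rad/s, so P_max = T_max·ω = 9.969×10^4 W.

134 hp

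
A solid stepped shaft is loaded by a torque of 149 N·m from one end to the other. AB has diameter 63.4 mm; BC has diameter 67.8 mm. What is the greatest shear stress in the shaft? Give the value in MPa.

Under the same torque, τ_max = 16T/(πd³) is largest where d is smallest — segment AB (d = 63.4 mm).
τ_max = 16·149.0/(π·(0.0634)³) = 2.978×10^6 Pa.

2.98 MPa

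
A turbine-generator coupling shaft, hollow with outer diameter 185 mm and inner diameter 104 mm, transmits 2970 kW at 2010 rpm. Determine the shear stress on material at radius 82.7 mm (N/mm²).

11.3 N/mm²

ω = 2π·2010/60 = 210.5 rad/s, so T = P/ω = 2970×10³ / 210.5 = 14110 N·m.
J = π(d_o⁴ − d_i⁴)/32 = π(0.185⁴ − 0.104⁴)/32 = 1.035×10^-4 m⁴.
Shear stress varies linearly with radius: τ = T·r/J = 14110 × 0.0827 / 1.035×10^-4 = 1.127×10^7 Pa.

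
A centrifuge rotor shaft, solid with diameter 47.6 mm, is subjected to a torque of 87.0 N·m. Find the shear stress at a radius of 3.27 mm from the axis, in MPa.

0.564 MPa

J = πd⁴/32 = π(0.0476)⁴/32 = 5.040×10^-7 m⁴.
Shear stress varies linearly with radius: τ = T·r/J = 87.00 × 0.00327 / 5.040×10^-7 = 5.645×10^5 Pa.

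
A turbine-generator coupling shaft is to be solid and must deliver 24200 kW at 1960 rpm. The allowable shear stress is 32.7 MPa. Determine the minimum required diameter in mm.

264 mm

ω = 2π·1960/60 = 205.3 rad/s, so T = P/ω = 24200×10³ / 205.3 = 117900 N·m.
For a solid shaft τ_max = 16T/(πd³), so d = (16T/(π τ_allow))^(1/3) = (16·117900/(π·3.27×10^7))^(1/3) = 0.2638 m.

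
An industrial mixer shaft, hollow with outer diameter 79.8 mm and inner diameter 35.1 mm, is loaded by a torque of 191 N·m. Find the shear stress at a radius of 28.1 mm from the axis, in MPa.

J = π(d_o⁴ − d_i⁴)/32 = π(0.0798⁴ − 0.0351⁴)/32 = 3.832×10^-6 m⁴.
Shear stress varies linearly with radius: τ = T·r/J = 191.0 × 0.0281 / 3.832×10^-6 = 1.401×10^6 Pa.

1.40 MPa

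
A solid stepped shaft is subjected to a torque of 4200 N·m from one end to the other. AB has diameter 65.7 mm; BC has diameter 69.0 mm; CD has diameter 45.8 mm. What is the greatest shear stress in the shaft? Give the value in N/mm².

Under the same torque, τ_max = 16T/(πd³) is largest where d is smallest — segment CD (d = 45.8 mm).
τ_max = 16·4200/(π·(0.0458)³) = 2.227×10^8 Pa.

223 N/mm²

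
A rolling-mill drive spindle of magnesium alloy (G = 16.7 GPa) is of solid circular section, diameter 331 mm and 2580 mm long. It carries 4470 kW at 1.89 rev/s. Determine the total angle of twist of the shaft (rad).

0.0493 rad

ω = 2π·1.89 = 11.88 rad/s, so T = P/ω = 4470×10³ / 11.88 = 376400 N·m.
J = πd⁴/32 = π(0.331)⁴/32 = 1.178×10^-3 m⁴.
θ = T·L/(G·J) = 376400 × 2.58 / (16.7×10⁹ × 1.178×10^-3) = 0.04935 rad.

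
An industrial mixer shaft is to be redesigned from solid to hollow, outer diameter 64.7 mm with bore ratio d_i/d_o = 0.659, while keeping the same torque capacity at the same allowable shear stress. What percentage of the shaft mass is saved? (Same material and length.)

35.0 %

Equal τ_max and T ⇒ the solid shaft needs d_s³ = d_o³(1−k⁴), so d_s = 64.7·(1−0.659⁴)^(1/3) = 60.35 mm.
Area ratio A_h/A_s = d_o²(1−k²)/d_s² = (1−k²)/(1−k⁴)^(2/3) = 0.6503.
Mass saving = 1 − 0.6503 = 35.0 %.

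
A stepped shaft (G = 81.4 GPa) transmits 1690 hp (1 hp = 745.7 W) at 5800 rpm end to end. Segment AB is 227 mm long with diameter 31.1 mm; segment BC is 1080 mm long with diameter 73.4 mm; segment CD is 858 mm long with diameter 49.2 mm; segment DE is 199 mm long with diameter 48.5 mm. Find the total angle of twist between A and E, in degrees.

ω = 2π·5800/60 = 607.4 rad/s, so T = P/ω = 1690×745.7 / 607.4 = 2075 N·m.
J_AB = π(0.0311)⁴/32 = 9.18×10^-8 m⁴; J_BC = π(0.0734)⁴/32 = 2.85×10^-6 m⁴; J_CD = π(0.0492)⁴/32 = 5.75×10^-7 m⁴; J_DE = π(0.0485)⁴/32 = 5.43×10^-7 m⁴.
θ = (T/G)·Σ L_i/J_i = (2075/81.4×10⁹)·(0.227/9.18×10^-8 + 1.08/2.85×10^-6 + 0.858/5.75×10^-7 + 0.199/5.43×10^-7) = 0.1200 rad.

6.88°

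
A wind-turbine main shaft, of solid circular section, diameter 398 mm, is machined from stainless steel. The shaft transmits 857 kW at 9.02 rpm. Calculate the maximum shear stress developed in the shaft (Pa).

ω = 2π·9.02/60 = 0.9446 rad/s, so T = P/ω = 857×10³ / 0.9446 = 907300 N·m.
J = πd⁴/32 = π(0.398)⁴/32 = 2.463×10^-3 m⁴.
τ_max = T·r/J = 907300 × 0.199 / 2.463×10^-3 = 7.329×10^7 Pa.

7.33e7 Pa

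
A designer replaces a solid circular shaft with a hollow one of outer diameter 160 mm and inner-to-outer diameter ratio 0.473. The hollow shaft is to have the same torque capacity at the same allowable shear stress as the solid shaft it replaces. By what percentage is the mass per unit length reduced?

19.7 %

Equal τ_max and T ⇒ the solid shaft needs d_s³ = d_o³(1−k⁴), so d_s = 160·(1−0.473⁴)^(1/3) = 157.3 mm.
Area ratio A_h/A_s = d_o²(1−k²)/d_s² = (1−k²)/(1−k⁴)^(2/3) = 0.8033.
Mass saving = 1 − 0.8033 = 19.7 %.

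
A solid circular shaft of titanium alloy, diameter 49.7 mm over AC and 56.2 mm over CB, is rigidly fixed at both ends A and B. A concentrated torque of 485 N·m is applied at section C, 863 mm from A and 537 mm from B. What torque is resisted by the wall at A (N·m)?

Compatibility: T_A·a/J_AC = T_B·b/J_CB with T_A + T_B = T₀.
J_AC = 5.99×10^-7 m⁴, J_CB = 9.79×10^-7 m⁴, so T_A = T₀·(J_AC/a)/((J_AC/a)+(J_CB/b)) = 133.7 N·m, T_B = 351.3 N·m.

134 N·m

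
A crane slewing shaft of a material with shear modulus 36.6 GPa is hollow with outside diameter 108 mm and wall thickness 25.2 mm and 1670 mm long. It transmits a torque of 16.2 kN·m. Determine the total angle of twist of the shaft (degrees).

3.45°

J = π(d_o⁴ − d_i⁴)/32 = π(0.108⁴ − 0.0576⁴)/32 = 1.228×10^-5 m⁴.
θ = T·L/(G·J) = 16200 × 1.67 / (36.6×10⁹ × 1.228×10^-5) = 0.06021 rad.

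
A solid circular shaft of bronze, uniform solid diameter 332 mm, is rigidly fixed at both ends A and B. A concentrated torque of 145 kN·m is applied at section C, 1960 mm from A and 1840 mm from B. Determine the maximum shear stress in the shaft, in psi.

With uniform GJ and both ends fixed, compatibility θ_AC = θ_CB gives T_A·a = T_B·b, together with T_A + T_B = T₀.
T_A = T₀·b/(a+b) = 145000·1840/3800 = 70210 N·m; T_B = 74790 N·m.
τ in each portion: τ_AC = 9.77×10^6 Pa, τ_CB = 1.04×10^7 Pa; maximum is in CB.
τ_max = T_CB·r/J = 74790·0.166/1.19×10^-3 = 1.041×10^7 Pa.

1510 psi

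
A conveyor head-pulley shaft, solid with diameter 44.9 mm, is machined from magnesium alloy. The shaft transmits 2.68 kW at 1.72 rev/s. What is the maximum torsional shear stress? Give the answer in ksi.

ω = 2π·1.72 = 10.81 rad/s, so T = P/ω = 2.68×10³ / 10.81 = 248.0 N·m.
J = πd⁴/32 = π(0.0449)⁴/32 = 3.990×10^-7 m⁴.
τ_max = T·r/J = 248.0 × 0.0224 / 3.990×10^-7 = 1.395×10^7 Pa.

2.02 ksi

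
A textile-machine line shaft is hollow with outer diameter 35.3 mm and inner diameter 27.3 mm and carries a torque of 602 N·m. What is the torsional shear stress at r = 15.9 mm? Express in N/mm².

97.8 N/mm²

J = π(d_o⁴ − d_i⁴)/32 = π(0.0353⁴ − 0.0273⁴)/32 = 9.791×10^-8 m⁴.
Shear stress varies linearly with radius: τ = T·r/J = 602.0 × 0.0159 / 9.791×10^-8 = 9.776×10^7 Pa.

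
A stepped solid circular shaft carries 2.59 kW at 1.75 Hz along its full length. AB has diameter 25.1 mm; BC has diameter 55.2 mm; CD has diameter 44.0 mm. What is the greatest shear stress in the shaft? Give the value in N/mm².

ω = 2π·1.75 = 11.00 rad/s, so T = P/ω = 2.59×10³ / 11.00 = 235.5 N·m.
Under the same torque, τ_max = 16T/(πd³) is largest where d is smallest — segment AB (d = 25.1 mm).
τ_max = 16·235.5/(π·(0.0251)³) = 7.586×10^7 Pa.

75.9 N/mm²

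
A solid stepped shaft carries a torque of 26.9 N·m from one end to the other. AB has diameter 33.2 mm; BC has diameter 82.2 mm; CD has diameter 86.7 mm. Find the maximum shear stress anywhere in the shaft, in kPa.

Under the same torque, τ_max = 16T/(πd³) is largest where d is smallest — segment AB (d = 33.2 mm).
τ_max = 16·26.90/(π·(0.0332)³) = 3.744×10^6 Pa.

3740 kPa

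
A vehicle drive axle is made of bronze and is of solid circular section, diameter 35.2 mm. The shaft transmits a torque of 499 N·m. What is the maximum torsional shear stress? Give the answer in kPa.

J = πd⁴/32 = π(0.0352)⁴/32 = 1.507×10^-7 m⁴.
τ_max = T·r/J = 499.0 × 0.0176 / 1.507×10^-7 = 5.827×10^7 Pa.

58300 kPa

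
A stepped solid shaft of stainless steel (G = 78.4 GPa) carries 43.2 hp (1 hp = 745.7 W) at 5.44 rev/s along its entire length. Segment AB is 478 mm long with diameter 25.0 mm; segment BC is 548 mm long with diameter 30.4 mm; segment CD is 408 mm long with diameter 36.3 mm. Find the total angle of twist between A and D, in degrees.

ω = 2π·5.44 = 34.18 rad/s, so T = P/ω = 43.2×745.7 / 34.18 = 942.5 N·m.
J_AB = π(0.0250)⁴/32 = 3.83×10^-8 m⁴; J_BC = π(0.0304)⁴/32 = 8.38×10^-8 m⁴; J_CD = π(0.0363)⁴/32 = 1.70×10^-7 m⁴.
θ = (T/G)·Σ L_i/J_i = (942.5/78.4×10⁹)·(0.478/3.83×10^-8 + 0.548/8.38×10^-8 + 0.408/1.70×10^-7) = 0.2572 rad.

14.7°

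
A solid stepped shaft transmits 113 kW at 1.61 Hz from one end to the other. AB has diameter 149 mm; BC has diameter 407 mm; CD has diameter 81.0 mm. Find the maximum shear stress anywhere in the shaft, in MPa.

ω = 2π·1.61 = 10.12 rad/s, so T = P/ω = 113×10³ / 10.12 = 11170 N·m.
Under the same torque, τ_max = 16T/(πd³) is largest where d is smallest — segment CD (d = 81.0 mm).
τ_max = 16·11170/(π·(0.0810)³) = 1.071×10^8 Pa.

107 MPa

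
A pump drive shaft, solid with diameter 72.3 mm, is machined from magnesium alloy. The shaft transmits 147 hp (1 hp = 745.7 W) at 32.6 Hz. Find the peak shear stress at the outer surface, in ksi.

ω = 2π·32.6 = 204.8 rad/s, so T = P/ω = 147×745.7 / 204.8 = 535.2 N·m.
J = πd⁴/32 = π(0.0723)⁴/32 = 2.683×10^-6 m⁴.
τ_max = T·r/J = 535.2 × 0.0362 / 2.683×10^-6 = 7.212×10^6 Pa.

1.05 ksi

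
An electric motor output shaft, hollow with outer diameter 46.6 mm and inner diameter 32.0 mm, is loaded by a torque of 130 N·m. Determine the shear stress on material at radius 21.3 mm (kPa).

J = π(d_o⁴ − d_i⁴)/32 = π(0.0466⁴ − 0.0320⁴)/32 = 3.600×10^-7 m⁴.
Shear stress varies linearly with radius: τ = T·r/J = 130.0 × 0.0213 / 3.600×10^-7 = 7.691×10^6 Pa.

7690 kPa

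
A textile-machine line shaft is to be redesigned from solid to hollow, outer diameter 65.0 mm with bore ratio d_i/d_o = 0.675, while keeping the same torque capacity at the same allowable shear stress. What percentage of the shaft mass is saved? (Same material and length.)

Equal τ_max and T ⇒ the solid shaft needs d_s³ = d_o³(1−k⁴), so d_s = 65.0·(1−0.675⁴)^(1/3) = 60.15 mm.
Area ratio A_h/A_s = d_o²(1−k²)/d_s² = (1−k²)/(1−k⁴)^(2/3) = 0.6357.
Mass saving = 1 − 0.6357 = 36.4 %.

36.4 %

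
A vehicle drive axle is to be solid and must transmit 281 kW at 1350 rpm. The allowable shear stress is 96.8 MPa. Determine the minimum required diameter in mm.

ω = 2π·1350/60 = 141.4 rad/s, so T = P/ω = 281×10³ / 141.4 = 1988 N·m.
For a solid shaft τ_max = 16T/(πd³), so d = (16T/(π τ_allow))^(1/3) = (16·1988/(π·9.68×10^7))^(1/3) = 0.04711 m.

47.1 mm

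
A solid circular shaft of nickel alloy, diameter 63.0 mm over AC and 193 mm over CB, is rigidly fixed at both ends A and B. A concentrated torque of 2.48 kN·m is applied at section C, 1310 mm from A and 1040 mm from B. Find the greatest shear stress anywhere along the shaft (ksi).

0.253 ksi

Compatibility: T_A·a/J_AC = T_B·b/J_CB with T_A + T_B = T₀.
J_AC = 1.55×10^-6 m⁴, J_CB = 1.36×10^-4 m⁴, so T_A = T₀·(J_AC/a)/((J_AC/a)+(J_CB/b)) = 22.15 N·m, T_B = 2458 N·m.
τ in each portion: τ_AC = 4.51×10^5 Pa, τ_CB = 1.74×10^6 Pa; maximum is in CB.
τ_max = T_CB·r/J = 2458·0.0965/1.36×10^-4 = 1.741×10^6 Pa.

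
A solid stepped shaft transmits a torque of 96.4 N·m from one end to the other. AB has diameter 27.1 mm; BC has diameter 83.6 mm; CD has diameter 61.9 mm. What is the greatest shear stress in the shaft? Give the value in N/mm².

24.7 N/mm²

Under the same torque, τ_max = 16T/(πd³) is largest where d is smallest — segment AB (d = 27.1 mm).
τ_max = 16·96.40/(π·(0.0271)³) = 2.467×10^7 Pa.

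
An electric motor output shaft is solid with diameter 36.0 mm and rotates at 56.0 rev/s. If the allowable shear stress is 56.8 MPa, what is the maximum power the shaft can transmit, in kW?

J = πd⁴/32 = π(0.0360)⁴/32 = 1.649×10^-7 m⁴.
T_max = τ_allow·J/r = 5.68×10^7 × 1.649×10^-7 / 0.0180 = 520.3 N·m.
ω = 2π·56.0 = 351.9 rad/s, so P_max = T_max·ω = 1.831×10^5 W.

183 kW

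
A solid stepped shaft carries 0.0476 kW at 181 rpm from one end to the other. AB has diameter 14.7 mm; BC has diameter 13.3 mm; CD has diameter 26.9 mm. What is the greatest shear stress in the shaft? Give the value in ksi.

0.788 ksi

ω = 2π·181/60 = 18.95 rad/s, so T = P/ω = 0.0476×10³ / 18.95 = 2.511 N·m.
Under the same torque, τ_max = 16T/(πd³) is largest where d is smallest — segment BC (d = 13.3 mm).
τ_max = 16·2.511/(π·(0.0133)³) = 5.436×10^6 Pa.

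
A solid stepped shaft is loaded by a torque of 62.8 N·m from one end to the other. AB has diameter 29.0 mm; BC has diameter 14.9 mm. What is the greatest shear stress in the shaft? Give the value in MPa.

96.7 MPa

Under the same torque, τ_max = 16T/(πd³) is largest where d is smallest — segment BC (d = 14.9 mm).
τ_max = 16·62.80/(π·(0.0149)³) = 9.669×10^7 Pa.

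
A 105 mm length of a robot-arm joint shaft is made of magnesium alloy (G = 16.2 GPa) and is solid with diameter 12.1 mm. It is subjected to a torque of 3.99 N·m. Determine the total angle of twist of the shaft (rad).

J = πd⁴/32 = π(0.0121)⁴/32 = 2.104×10^-9 m⁴.
θ = T·L/(G·J) = 3.990 × 0.105 / (16.2×10⁹ × 2.104×10^-9) = 0.01229 rad.

0.0123 rad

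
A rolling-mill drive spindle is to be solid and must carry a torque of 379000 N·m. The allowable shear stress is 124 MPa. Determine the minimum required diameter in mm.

250 mm

For a solid shaft τ_max = 16T/(πd³), so d = (16T/(π τ_allow))^(1/3) = (16·379000/(π·1.24×10^8))^(1/3) = 0.2497 m.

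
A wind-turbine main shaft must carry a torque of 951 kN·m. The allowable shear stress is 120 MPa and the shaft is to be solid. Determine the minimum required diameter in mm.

343 mm

For a solid shaft τ_max = 16T/(πd³), so d = (16T/(π τ_allow))^(1/3) = (16·951000/(π·1.20×10^8))^(1/3) = 0.3430 m.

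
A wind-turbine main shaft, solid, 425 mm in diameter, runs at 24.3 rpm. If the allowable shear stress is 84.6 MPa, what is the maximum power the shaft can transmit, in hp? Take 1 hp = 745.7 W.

J = πd⁴/32 = π(0.425)⁴/32 = 3.203×10^-3 m⁴.
T_max = τ_allow·J/r = 8.46×10^7 × 3.203×10^-3 / 0.212 = 1.275e6 N·m.
ω = 2π·24.3/60 = 2.545 rad/s, so P_max = T_max·ω = 3.245×10^6 W.

4350 hp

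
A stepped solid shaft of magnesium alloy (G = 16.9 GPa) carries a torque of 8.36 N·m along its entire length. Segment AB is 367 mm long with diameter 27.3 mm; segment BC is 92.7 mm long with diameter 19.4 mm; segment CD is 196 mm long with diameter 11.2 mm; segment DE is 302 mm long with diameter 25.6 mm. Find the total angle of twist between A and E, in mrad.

J_AB = π(0.0273)⁴/32 = 5.45×10^-8 m⁴; J_BC = π(0.0194)⁴/32 = 1.39×10^-8 m⁴; J_CD = π(0.0112)⁴/32 = 1.54×10^-9 m⁴; J_DE = π(0.0256)⁴/32 = 4.22×10^-8 m⁴.
θ = (T/G)·Σ L_i/J_i = (8.360/16.9×10⁹)·(0.367/5.45×10^-8 + 0.0927/1.39×10^-8 + 0.196/1.54×10^-9 + 0.302/4.22×10^-8) = 0.07293 rad.

72.9 mrad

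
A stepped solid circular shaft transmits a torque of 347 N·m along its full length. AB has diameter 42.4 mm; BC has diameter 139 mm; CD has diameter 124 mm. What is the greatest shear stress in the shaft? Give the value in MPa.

23.2 MPa

Under the same torque, τ_max = 16T/(πd³) is largest where d is smallest — segment AB (d = 42.4 mm).
τ_max = 16·347.0/(π·(0.0424)³) = 2.318×10^7 Pa.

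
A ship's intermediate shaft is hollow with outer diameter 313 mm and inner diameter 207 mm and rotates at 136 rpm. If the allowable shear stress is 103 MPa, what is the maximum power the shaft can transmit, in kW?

J = π(d_o⁴ − d_i⁴)/32 = π(0.313⁴ − 0.207⁴)/32 = 7.620×10^-4 m⁴.
T_max = τ_allow·J/r = 1.03×10^8 × 7.620×10^-4 / 0.157 = 501500 N·m.
ω = 2π·136/60 = 14.24 rad/s, so P_max = T_max·ω = 7.143×10^6 W.

7140 kW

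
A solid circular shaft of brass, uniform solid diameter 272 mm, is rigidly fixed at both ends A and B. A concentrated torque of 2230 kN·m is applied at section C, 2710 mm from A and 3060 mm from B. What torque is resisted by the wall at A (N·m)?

1.18e6 N·m

With uniform GJ and both ends fixed, compatibility θ_AC = θ_CB gives T_A·a = T_B·b, together with T_A + T_B = T₀.
T_A = T₀·b/(a+b) = 2.230e6·3060/5770 = 1.183e6 N·m; T_B = 1.047e6 N·m.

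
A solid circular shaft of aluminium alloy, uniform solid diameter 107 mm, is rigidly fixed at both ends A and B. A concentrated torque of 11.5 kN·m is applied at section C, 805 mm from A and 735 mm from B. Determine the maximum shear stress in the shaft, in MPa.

With uniform GJ and both ends fixed, compatibility θ_AC = θ_CB gives T_A·a = T_B·b, together with T_A + T_B = T₀.
T_A = T₀·b/(a+b) = 11500·735/1540 = 5489 N·m; T_B = 6011 N·m.
τ in each portion: τ_AC = 2.28×10^7 Pa, τ_CB = 2.50×10^7 Pa; maximum is in CB.
τ_max = T_CB·r/J = 6011·0.0535/1.29×10^-5 = 2.499×10^7 Pa.

25.0 MPa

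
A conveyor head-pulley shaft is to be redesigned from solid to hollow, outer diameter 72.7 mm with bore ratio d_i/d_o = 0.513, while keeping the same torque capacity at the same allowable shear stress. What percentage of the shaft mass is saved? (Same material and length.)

22.7 %

Equal τ_max and T ⇒ the solid shaft needs d_s³ = d_o³(1−k⁴), so d_s = 72.7·(1−0.513⁴)^(1/3) = 70.98 mm.
Area ratio A_h/A_s = d_o²(1−k²)/d_s² = (1−k²)/(1−k⁴)^(2/3) = 0.7729.
Mass saving = 1 − 0.7729 = 22.7 %.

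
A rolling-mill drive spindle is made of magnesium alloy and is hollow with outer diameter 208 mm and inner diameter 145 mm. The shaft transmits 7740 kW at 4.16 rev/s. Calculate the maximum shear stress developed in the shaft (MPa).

219 MPa

ω = 2π·4.16 = 26.14 rad/s, so T = P/ω = 7740×10³ / 26.14 = 296100 N·m.
J = π(d_o⁴ − d_i⁴)/32 = π(0.208⁴ − 0.145⁴)/32 = 1.404×10^-4 m⁴.
τ_max = T·r/J = 296100 × 0.104 / 1.404×10^-4 = 2.194×10^8 Pa.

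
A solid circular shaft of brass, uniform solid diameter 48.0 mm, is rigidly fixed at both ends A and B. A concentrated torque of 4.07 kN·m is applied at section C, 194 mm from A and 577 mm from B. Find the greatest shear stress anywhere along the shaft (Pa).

1.40e8 Pa

With uniform GJ and both ends fixed, compatibility θ_AC = θ_CB gives T_A·a = T_B·b, together with T_A + T_B = T₀.
T_A = T₀·b/(a+b) = 4070·577/771.0 = 3046 N·m; T_B = 1024 N·m.
τ in each portion: τ_AC = 1.40×10^8 Pa, τ_CB = 4.72×10^7 Pa; maximum is in AC.
τ_max = T_AC·r/J = 3046·0.0240/5.21×10^-7 = 1.403×10^8 Pa.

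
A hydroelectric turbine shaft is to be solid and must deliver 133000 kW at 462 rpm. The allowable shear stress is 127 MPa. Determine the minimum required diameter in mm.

479 mm

ω = 2π·462/60 = 48.38 rad/s, so T = P/ω = 133000×10³ / 48.38 = 2.749e6 N·m.
For a solid shaft τ_max = 16T/(πd³), so d = (16T/(π τ_allow))^(1/3) = (16·2.749e6/(π·1.27×10^8))^(1/3) = 0.4795 m.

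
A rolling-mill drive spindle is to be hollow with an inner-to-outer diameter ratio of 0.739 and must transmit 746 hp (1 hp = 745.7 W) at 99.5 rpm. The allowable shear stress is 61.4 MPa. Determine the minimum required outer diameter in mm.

185 mm

ω = 2π·99.5/60 = 10.42 rad/s, so T = P/ω = 746×745.7 / 10.42 = 53390 N·m.
For a hollow shaft with d_i/d_o = 0.739: τ_max = 16T/(π d_o³ (1−k⁴)), so d_o = [16T/(π τ_allow (1−k⁴))]^(1/3) = [16·53390/(π·6.14×10^7·0.7018)]^(1/3) = 0.1848 m.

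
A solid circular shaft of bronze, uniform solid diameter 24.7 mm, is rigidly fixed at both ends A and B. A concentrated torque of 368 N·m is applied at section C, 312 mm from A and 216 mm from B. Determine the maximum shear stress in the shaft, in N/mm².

73.5 N/mm²

With uniform GJ and both ends fixed, compatibility θ_AC = θ_CB gives T_A·a = T_B·b, together with T_A + T_B = T₀.
T_A = T₀·b/(a+b) = 368.0·216/528.0 = 150.5 N·m; T_B = 217.5 N·m.
τ in each portion: τ_AC = 5.09×10^7 Pa, τ_CB = 7.35×10^7 Pa; maximum is in CB.
τ_max = T_CB·r/J = 217.5·0.0123/3.65×10^-8 = 7.349×10^7 Pa.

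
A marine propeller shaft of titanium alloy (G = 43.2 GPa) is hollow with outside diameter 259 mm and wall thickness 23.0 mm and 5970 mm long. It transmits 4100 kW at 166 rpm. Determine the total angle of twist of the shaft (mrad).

136 mrad

ω = 2π·166/60 = 17.38 rad/s, so T = P/ω = 4100×10³ / 17.38 = 235900 N·m.
J = π(d_o⁴ − d_i⁴)/32 = π(0.259⁴ − 0.213⁴)/32 = 2.397×10^-4 m⁴.
θ = T·L/(G·J) = 235900 × 5.97 / (43.2×10⁹ × 2.397×10^-4) = 0.1360 rad.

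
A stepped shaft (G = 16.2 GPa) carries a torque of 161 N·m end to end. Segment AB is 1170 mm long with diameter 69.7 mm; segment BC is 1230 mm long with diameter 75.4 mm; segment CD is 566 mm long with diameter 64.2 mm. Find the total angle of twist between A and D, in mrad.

12.2 mrad

J_AB = π(0.0697)⁴/32 = 2.32×10^-6 m⁴; J_BC = π(0.0754)⁴/32 = 3.17×10^-6 m⁴; J_CD = π(0.0642)⁴/32 = 1.67×10^-6 m⁴.
θ = (T/G)·Σ L_i/J_i = (161.0/16.2×10⁹)·(1.17/2.32×10^-6 + 1.23/3.17×10^-6 + 0.566/1.67×10^-6) = 0.01224 rad.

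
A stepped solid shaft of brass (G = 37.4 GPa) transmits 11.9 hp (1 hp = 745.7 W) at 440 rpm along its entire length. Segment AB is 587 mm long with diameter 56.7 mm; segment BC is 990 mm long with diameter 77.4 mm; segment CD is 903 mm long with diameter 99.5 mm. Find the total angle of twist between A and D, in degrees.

ω = 2π·440/60 = 46.08 rad/s, so T = P/ω = 11.9×745.7 / 46.08 = 192.6 N·m.
J_AB = π(0.0567)⁴/32 = 1.01×10^-6 m⁴; J_BC = π(0.0774)⁴/32 = 3.52×10^-6 m⁴; J_CD = π(0.0995)⁴/32 = 9.62×10^-6 m⁴.
θ = (T/G)·Σ L_i/J_i = (192.6/37.4×10⁹)·(0.587/1.01×10^-6 + 0.990/3.52×10^-6 + 0.903/9.62×10^-6) = 4.909×10^-3 rad.

0.281°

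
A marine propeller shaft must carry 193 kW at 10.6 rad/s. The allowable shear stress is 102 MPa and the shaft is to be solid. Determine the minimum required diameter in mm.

ω = 10.6 rad/s, so T = P/ω = 193×10³ / 10.60 = 18210 N·m.
For a solid shaft τ_max = 16T/(πd³), so d = (16T/(π τ_allow))^(1/3) = (16·18210/(π·1.02×10^8))^(1/3) = 0.09687 m.

96.9 mm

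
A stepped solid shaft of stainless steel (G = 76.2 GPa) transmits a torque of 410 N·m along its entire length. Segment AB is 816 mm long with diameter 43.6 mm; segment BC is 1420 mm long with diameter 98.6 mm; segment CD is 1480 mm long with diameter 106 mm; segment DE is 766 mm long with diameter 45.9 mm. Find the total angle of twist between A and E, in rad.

J_AB = π(0.0436)⁴/32 = 3.55×10^-7 m⁴; J_BC = π(0.0986)⁴/32 = 9.28×10^-6 m⁴; J_CD = π(0.106)⁴/32 = 1.24×10^-5 m⁴; J_DE = π(0.0459)⁴/32 = 4.36×10^-7 m⁴.
θ = (T/G)·Σ L_i/J_i = (410.0/76.2×10⁹)·(0.816/3.55×10^-7 + 1.42/9.28×10^-6 + 1.48/1.24×10^-5 + 0.766/4.36×10^-7) = 0.02330 rad.

0.0233 rad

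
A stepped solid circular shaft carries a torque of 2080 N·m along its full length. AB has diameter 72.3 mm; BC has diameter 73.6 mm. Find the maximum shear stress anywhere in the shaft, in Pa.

Under the same torque, τ_max = 16T/(πd³) is largest where d is smallest — segment AB (d = 72.3 mm).
τ_max = 16·2080/(π·(0.0723)³) = 2.803×10^7 Pa.

2.80e7 Pa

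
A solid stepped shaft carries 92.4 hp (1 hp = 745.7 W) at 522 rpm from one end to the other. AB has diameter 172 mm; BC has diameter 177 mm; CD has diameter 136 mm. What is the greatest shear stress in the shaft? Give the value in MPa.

ω = 2π·522/60 = 54.66 rad/s, so T = P/ω = 92.4×745.7 / 54.66 = 1260 N·m.
Under the same torque, τ_max = 16T/(πd³) is largest where d is smallest — segment CD (d = 136 mm).
τ_max = 16·1260/(π·(0.136)³) = 2.552×10^6 Pa.

2.55 MPa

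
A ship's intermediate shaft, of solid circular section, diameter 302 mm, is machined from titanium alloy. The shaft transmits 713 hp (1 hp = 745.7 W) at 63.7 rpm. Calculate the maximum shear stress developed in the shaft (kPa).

14700 kPa

ω = 2π·63.7/60 = 6.671 rad/s, so T = P/ω = 713×745.7 / 6.671 = 79710 N·m.
J = πd⁴/32 = π(0.302)⁴/32 = 8.166×10^-4 m⁴.
τ_max = T·r/J = 79710 × 0.151 / 8.166×10^-4 = 1.474×10^7 Pa.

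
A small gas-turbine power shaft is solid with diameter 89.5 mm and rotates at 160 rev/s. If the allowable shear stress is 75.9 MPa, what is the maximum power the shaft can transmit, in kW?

10700 kW

J = πd⁴/32 = π(0.0895)⁴/32 = 6.299×10^-6 m⁴.
T_max = τ_allow·J/r = 7.59×10^7 × 6.299×10^-6 / 0.0447 = 10680 N·m.
ω = 2π·160 = 1005 rad/s, so P_max = T_max·ω = 1.074×10^7 W.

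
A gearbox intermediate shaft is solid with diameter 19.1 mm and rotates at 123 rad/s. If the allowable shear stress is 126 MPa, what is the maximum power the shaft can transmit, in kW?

21.2 kW

J = πd⁴/32 = π(0.0191)⁴/32 = 1.307×10^-8 m⁴.
T_max = τ_allow·J/r = 1.26×10^8 × 1.307×10^-8 / 0.00955 = 172.4 N·m.
ω = 123 rad/s, so P_max = T_max·ω = 2.120×10^4 W.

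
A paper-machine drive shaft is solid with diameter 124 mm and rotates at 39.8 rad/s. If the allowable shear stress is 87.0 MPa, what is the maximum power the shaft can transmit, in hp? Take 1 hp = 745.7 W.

J = πd⁴/32 = π(0.124)⁴/32 = 2.321×10^-5 m⁴.
T_max = τ_allow·J/r = 8.70×10^7 × 2.321×10^-5 / 0.0620 = 32570 N·m.
ω = 39.8 rad/s, so P_max = T_max·ω = 1.296×10^6 W.

1740 hp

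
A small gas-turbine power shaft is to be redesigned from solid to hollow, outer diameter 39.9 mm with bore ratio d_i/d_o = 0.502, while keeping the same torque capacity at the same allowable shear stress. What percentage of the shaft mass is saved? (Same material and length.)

Equal τ_max and T ⇒ the solid shaft needs d_s³ = d_o³(1−k⁴), so d_s = 39.9·(1−0.502⁴)^(1/3) = 39.04 mm.
Area ratio A_h/A_s = d_o²(1−k²)/d_s² = (1−k²)/(1−k⁴)^(2/3) = 0.7814.
Mass saving = 1 − 0.7814 = 21.9 %.

21.9 %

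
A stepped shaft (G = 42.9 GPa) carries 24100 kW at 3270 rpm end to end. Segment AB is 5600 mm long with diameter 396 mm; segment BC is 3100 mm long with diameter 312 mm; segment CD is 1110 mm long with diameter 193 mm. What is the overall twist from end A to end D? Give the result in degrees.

1.30°

ω = 2π·3270/60 = 342.4 rad/s, so T = P/ω = 24100×10³ / 342.4 = 70380 N·m.
J_AB = π(0.396)⁴/32 = 2.41×10^-3 m⁴; J_BC = π(0.312)⁴/32 = 9.30×10^-4 m⁴; J_CD = π(0.193)⁴/32 = 1.36×10^-4 m⁴.
θ = (T/G)·Σ L_i/J_i = (70380/42.9×10⁹)·(5.60/2.41×10^-3 + 3.10/9.30×10^-4 + 1.11/1.36×10^-4) = 0.02264 rad.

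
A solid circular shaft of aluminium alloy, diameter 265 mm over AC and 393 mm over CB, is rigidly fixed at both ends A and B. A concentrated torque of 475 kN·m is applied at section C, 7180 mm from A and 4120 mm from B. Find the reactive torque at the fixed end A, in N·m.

Compatibility: T_A·a/J_AC = T_B·b/J_CB with T_A + T_B = T₀.
J_AC = 4.84×10^-4 m⁴, J_CB = 2.34×10^-3 m⁴, so T_A = T₀·(J_AC/a)/((J_AC/a)+(J_CB/b)) = 50370 N·m, T_B = 424600 N·m.

50400 N·m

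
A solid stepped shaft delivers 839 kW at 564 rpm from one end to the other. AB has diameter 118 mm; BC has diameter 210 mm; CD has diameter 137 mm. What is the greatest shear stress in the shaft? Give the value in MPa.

44.0 MPa

ω = 2π·564/60 = 59.06 rad/s, so T = P/ω = 839×10³ / 59.06 = 14210 N·m.
Under the same torque, τ_max = 16T/(πd³) is largest where d is smallest — segment AB (d = 118 mm).
τ_max = 16·14210/(π·(0.118)³) = 4.403×10^7 Pa.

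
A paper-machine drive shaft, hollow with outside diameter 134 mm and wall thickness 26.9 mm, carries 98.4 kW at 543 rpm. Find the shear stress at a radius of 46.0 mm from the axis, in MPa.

2.89 MPa

ω = 2π·543/60 = 56.86 rad/s, so T = P/ω = 98.4×10³ / 56.86 = 1730 N·m.
J = π(d_o⁴ − d_i⁴)/32 = π(0.134⁴ − 0.0802⁴)/32 = 2.759×10^-5 m⁴.
Shear stress varies linearly with radius: τ = T·r/J = 1730 × 0.0460 / 2.759×10^-5 = 2.885×10^6 Pa.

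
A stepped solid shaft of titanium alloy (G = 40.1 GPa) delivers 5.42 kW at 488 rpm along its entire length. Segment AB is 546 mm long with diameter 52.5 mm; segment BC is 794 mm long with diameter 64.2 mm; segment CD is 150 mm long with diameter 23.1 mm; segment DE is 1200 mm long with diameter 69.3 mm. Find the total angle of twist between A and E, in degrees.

ω = 2π·488/60 = 51.10 rad/s, so T = P/ω = 5.42×10³ / 51.10 = 106.1 N·m.
J_AB = π(0.0525)⁴/32 = 7.46×10^-7 m⁴; J_BC = π(0.0642)⁴/32 = 1.67×10^-6 m⁴; J_CD = π(0.0231)⁴/32 = 2.80×10^-8 m⁴; J_DE = π(0.0693)⁴/32 = 2.26×10^-6 m⁴.
θ = (T/G)·Σ L_i/J_i = (106.1/40.1×10⁹)·(0.546/7.46×10^-7 + 0.794/1.67×10^-6 + 0.150/2.80×10^-8 + 1.20/2.26×10^-6) = 0.01879 rad.

1.08°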